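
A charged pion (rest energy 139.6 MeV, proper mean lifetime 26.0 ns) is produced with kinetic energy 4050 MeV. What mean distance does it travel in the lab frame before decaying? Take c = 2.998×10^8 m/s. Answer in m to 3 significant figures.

γ = 1 + K/(m₀c²) = 1 + 4050/139.6 = 30.011
β = √(1 − 1/γ²) = 0.99944
Dilated lifetime: γτ₀ = 30.011 × 26.0 ns = 780.30 ns
d = βc·γτ₀ = 0.99944 × (2.998×10^8 m/s) × 7.8030×10^-7 s = 234 m

d ≈ 234 m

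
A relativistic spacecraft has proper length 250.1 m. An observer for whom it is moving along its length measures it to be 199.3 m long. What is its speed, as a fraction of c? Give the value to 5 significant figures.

γ = L₀/L = 250.1/199.3 = 1.254892
β = √(1 − 1/γ²) = 0.60414

β ≈ 0.60414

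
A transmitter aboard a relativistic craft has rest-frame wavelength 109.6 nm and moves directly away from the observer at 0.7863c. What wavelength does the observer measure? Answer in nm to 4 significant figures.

λ_obs ≈ 316.9 nm

Relativistic Doppler: λ_obs = λ_src √((1+β)/(1−β))
= 109.6 × √(1.78630/0.213700) = 109.6 × 2.89118 = 316.9 nm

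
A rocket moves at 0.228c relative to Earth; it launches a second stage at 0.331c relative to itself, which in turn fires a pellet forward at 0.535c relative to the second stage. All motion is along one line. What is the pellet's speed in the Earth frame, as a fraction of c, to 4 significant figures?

u ≈ 0.8253c

Compose boost 2: (0.331 + 0.228)/(1 + 0.331×0.228) = 0.5590/1.07547 = 0.519774
Compose boost 3: (0.535 + 0.519774)/(1 + 0.535×0.519774) = 1.05477/1.27808 = 0.8253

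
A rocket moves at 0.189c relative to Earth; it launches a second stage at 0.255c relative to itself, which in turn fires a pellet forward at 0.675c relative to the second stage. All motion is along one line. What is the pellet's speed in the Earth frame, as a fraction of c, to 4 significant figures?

u ≈ 0.8543c

Compose boost 2: (0.255 + 0.189)/(1 + 0.255×0.189) = 0.4440/1.04819 = 0.423585
Compose boost 3: (0.675 + 0.423585)/(1 + 0.675×0.423585) = 1.09859/1.28592 = 0.8543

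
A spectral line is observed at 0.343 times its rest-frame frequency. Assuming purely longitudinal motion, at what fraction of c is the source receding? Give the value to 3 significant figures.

f_obs/f_src = √((1−β)/(1+β)) = 0.343  ⇒  (1−β)/(1+β) = 0.11765
β = |1 − D²|/(1 + D²) = |1 − 0.11765|/(1 + 0.11765) = 0.789

β ≈ 0.789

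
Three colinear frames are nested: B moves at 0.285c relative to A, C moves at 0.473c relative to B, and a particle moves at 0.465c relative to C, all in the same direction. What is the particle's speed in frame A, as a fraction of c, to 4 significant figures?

Compose boost 2: (0.473 + 0.285)/(1 + 0.473×0.285) = 0.7580/1.13481 = 0.667956
Compose boost 3: (0.465 + 0.667956)/(1 + 0.465×0.667956) = 1.13296/1.31060 = 0.8645

u ≈ 0.8645c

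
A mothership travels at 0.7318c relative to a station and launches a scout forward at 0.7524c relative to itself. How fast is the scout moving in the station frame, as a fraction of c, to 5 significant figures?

u ≈ 0.95717c

Compose boost 2: (0.7524 + 0.7318)/(1 + 0.7524×0.7318) = 1.4842/1.550606 = 0.95717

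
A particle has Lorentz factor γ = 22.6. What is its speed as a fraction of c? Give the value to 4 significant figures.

β ≈ 0.9990

β = √(1 − 1/γ²) = √(1 − 1/22.6²) = √(0.998042) = 0.9990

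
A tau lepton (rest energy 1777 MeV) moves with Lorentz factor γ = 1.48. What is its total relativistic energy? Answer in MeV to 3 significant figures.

γ = 1.48 (given)
E = γm₀c² = 1.48 × 1777 MeV = 2630 MeV

E ≈ 2630 MeV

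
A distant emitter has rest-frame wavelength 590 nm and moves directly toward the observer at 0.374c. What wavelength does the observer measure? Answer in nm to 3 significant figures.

Relativistic Doppler: λ_obs = λ_src √((1−β)/(1+β))
= 590 × √(0.62600/1.3740) = 590 × 0.67498 = 398 nm

λ_obs ≈ 398 nm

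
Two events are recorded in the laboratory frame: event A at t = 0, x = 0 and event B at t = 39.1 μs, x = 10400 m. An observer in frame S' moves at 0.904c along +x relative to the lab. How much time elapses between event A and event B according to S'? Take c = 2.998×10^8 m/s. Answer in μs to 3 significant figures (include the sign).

Δt' ≈ 18.1 μs

γ = 1/√(1 − 0.904²) = 2.3390
Δt' = γ(Δt − vΔx/c²) = 2.3390 × (39.1 μs − 0.904×10400 m / (2.998×10^8 m/s))
= 2.3390 × (7.7404 μs) = 18.1 μs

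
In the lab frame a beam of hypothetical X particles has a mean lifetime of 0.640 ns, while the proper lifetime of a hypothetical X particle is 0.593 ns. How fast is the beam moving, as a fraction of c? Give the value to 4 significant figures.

β ≈ 0.3761

γ = Δt/τ₀ = 0.640/0.593 = 1.07926
β = √(1 − 1/γ²) = √(1 − 1/1.07926²) = 0.3761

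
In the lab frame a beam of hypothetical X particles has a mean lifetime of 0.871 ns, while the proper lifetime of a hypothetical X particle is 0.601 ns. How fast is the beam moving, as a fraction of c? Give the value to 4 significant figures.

β ≈ 0.7238

γ = Δt/τ₀ = 0.871/0.601 = 1.44925
β = √(1 − 1/γ²) = √(1 − 1/1.44925²) = 0.7238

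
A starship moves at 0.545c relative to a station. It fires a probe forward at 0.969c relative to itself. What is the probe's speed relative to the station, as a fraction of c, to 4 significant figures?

Relativistic velocity addition: u = (u' + v)/(1 + u'v/c²)
= (0.969 + 0.545)/(1 + 0.969×0.545) = 1.514/1.52811 = 0.9908

u ≈ 0.9908c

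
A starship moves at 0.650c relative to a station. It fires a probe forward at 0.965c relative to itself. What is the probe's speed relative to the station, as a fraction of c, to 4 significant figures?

Relativistic velocity addition: u = (u' + v)/(1 + u'v/c²)
= (0.965 + 0.650)/(1 + 0.965×0.650) = 1.615/1.62725 = 0.9925

u ≈ 0.9925c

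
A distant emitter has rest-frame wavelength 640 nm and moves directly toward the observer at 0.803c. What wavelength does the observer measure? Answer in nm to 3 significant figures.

λ_obs ≈ 212 nm

Relativistic Doppler: λ_obs = λ_src √((1−β)/(1+β))
= 640 × √(0.19700/1.8030) = 640 × 0.33055 = 212 nm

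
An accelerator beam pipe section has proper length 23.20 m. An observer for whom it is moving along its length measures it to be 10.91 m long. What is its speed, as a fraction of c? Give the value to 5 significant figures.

γ = L₀/L = 23.20/10.91 = 2.126489
β = √(1 − 1/γ²) = 0.88253

β ≈ 0.88253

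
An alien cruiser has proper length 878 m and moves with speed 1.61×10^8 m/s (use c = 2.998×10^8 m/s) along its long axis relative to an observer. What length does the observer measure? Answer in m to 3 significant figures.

β = v/c = 1.61×10^8 / 2.998×10^8 = 0.53702
γ = 1/√(1 − 0.53702²) = 1.1854
Length contraction: L = L₀/γ = 878/1.1854 = 741 m

L ≈ 741 m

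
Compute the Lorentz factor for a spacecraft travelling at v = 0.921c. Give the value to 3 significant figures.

γ = 1/√(1 − β²) = 1/√(1 − 0.921²) = 1/√(0.15176) = 2.57

γ ≈ 2.57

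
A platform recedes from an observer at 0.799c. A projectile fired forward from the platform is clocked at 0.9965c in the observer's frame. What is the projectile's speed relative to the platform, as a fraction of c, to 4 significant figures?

u' ≈ 0.9691c

Inverse velocity addition: u' = (u − v)/(1 − uv/c²)
= (0.9965 − 0.799)/(1 − 0.9965×0.799) = 0.1975/0.203796 = 0.9691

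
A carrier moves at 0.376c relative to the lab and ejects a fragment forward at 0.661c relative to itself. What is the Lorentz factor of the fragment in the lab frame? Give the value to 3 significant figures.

γ ≈ 1.80

u_lab = (0.661 + 0.376)/(1 + 0.661×0.376) = 1.037/1.24854 = 0.830573
γ = 1/√(1 − 0.830573²) = 1.80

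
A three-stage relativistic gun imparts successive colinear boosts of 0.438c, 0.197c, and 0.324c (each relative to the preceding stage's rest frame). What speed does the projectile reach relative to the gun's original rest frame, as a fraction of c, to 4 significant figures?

Compose boost 2: (0.197 + 0.438)/(1 + 0.197×0.438) = 0.6350/1.08629 = 0.584561
Compose boost 3: (0.324 + 0.584561)/(1 + 0.324×0.584561) = 0.908561/1.18940 = 0.7639

u ≈ 0.7639c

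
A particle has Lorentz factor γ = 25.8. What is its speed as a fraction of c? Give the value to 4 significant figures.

β ≈ 0.9992

β = √(1 − 1/γ²) = √(1 − 1/25.8²) = √(0.998498) = 0.9992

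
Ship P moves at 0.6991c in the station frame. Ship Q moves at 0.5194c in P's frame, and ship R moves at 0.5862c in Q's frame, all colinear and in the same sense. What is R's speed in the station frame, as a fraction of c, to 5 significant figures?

u ≈ 0.97119c

Compose boost 2: (0.5194 + 0.6991)/(1 + 0.5194×0.6991) = 1.2185/1.363113 = 0.8939101
Compose boost 3: (0.5862 + 0.8939101)/(1 + 0.5862×0.8939101) = 1.480110/1.524010 = 0.97119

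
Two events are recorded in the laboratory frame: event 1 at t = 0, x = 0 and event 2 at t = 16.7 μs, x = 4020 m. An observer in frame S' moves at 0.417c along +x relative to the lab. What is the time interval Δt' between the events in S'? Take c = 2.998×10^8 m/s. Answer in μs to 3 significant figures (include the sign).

γ = 1/√(1 − 0.417²) = 1.1002
Δt' = γ(Δt − vΔx/c²) = 1.1002 × (16.7 μs − 0.417×4020 m / (2.998×10^8 m/s))
= 1.1002 × (11.108 μs) = 12.2 μs

Δt' ≈ 12.2 μs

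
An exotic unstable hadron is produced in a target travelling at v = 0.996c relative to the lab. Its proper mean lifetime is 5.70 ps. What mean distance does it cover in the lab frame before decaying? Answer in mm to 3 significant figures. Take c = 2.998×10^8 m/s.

γ = 1/√(1 − 0.996²) = 11.192
Dilated lifetime: Δt = γτ₀ = 11.192 × 5.70 ps = 63.792 ps
d = vΔt = 0.996c × 63.792 ps = 2.9860×10^8 m/s × 6.3792×10^-11 s = 19.0 mm

d ≈ 19.0 mm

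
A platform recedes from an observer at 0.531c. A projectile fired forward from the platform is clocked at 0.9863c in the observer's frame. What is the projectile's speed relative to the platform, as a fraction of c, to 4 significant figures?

Inverse velocity addition: u' = (u − v)/(1 − uv/c²)
= (0.9863 − 0.531)/(1 − 0.9863×0.531) = 0.4553/0.476275 = 0.9560

u' ≈ 0.9560c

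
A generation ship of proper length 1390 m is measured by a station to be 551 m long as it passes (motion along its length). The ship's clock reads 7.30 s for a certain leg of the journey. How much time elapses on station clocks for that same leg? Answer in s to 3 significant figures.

Length contraction ⇒ γ = L₀/L = 1390/551 = 2.5227
Time dilation: Δt = γτ₀ = 2.5227 × 7.30 s = 18.4 s

Δt ≈ 18.4 s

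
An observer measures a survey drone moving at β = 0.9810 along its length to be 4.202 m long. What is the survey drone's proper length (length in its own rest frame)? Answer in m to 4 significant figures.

γ = 1/√(1 − 0.9810²) = 5.15443
L₀ = γL = 5.15443 × 4.202 = 21.66 m

L₀ ≈ 21.66 m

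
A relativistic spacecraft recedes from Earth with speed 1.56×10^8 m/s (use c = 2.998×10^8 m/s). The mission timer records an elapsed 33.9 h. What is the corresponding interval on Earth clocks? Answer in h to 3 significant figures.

Δt ≈ 39.7 h

β = v/c = 1.56×10^8 / 2.998×10^8 = 0.52035
γ = 1/√(1 − 0.52035²) = 1.1710
Time dilation: Δt = γτ₀ = 1.1710 × 33.9 h = 39.7 h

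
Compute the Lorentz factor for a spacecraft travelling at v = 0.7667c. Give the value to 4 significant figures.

γ ≈ 1.558

γ = 1/√(1 − β²) = 1/√(1 − 0.7667²) = 1/√(0.412171) = 1.558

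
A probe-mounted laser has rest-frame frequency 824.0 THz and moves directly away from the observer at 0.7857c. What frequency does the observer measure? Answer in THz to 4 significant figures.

f_obs ≈ 285.5 THz

Relativistic Doppler: f_obs = f_src √((1−β)/(1+β))
= 824.0 × √(0.214300/1.78570) = 824.0 × 0.346423 = 285.5 THz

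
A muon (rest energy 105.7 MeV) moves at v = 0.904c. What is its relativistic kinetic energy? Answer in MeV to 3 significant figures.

γ = 1/√(1 − 0.904²) = 2.3390
K = (γ − 1)m₀c² = (2.3390 − 1) × 105.7 MeV = 1.3390 × 105.7 MeV = 142 MeV

K ≈ 142 MeV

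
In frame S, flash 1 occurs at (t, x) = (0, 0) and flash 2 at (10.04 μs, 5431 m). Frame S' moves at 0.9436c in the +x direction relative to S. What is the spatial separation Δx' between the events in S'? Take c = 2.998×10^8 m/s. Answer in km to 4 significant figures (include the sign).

Δx' ≈ 7.825 km

γ = 1/√(1 − 0.9436²) = 3.02035
Δx' = γ(Δx − vΔt) = 3.02035 × (5431 m − 0.9436×(2.998×10^8 m/s)×10.04×10^-6 s)
= 3.02035 × (2590.77 m) = 7.825 km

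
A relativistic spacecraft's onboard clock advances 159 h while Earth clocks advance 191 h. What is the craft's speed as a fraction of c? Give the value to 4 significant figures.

γ = Δt/τ₀ = 191/159 = 1.20126
β = √(1 − 1/γ²) = √(1 − 1/1.20126²) = 0.5541

β ≈ 0.5541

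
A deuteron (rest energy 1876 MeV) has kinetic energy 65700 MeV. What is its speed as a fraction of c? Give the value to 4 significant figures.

β ≈ 0.9996

γ = 1 + K/(m₀c²) = 1 + 65700/1876 = 36.0213
β = √(1 − 1/γ²) = 0.9996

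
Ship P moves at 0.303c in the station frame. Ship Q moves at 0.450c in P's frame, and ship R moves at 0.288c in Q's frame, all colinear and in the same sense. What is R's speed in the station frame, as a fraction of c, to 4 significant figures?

Compose boost 2: (0.450 + 0.303)/(1 + 0.450×0.303) = 0.7530/1.13635 = 0.662648
Compose boost 3: (0.288 + 0.662648)/(1 + 0.288×0.662648) = 0.950648/1.19084 = 0.7983

u ≈ 0.7983c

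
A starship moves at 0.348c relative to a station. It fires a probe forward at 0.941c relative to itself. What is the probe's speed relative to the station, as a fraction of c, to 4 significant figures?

Relativistic velocity addition: u = (u' + v)/(1 + u'v/c²)
= (0.941 + 0.348)/(1 + 0.941×0.348) = 1.289/1.32747 = 0.9710

u ≈ 0.9710c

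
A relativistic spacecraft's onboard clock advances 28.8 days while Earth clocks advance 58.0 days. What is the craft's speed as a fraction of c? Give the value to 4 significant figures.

β ≈ 0.8680

γ = Δt/τ₀ = 58.0/28.8 = 2.01389
β = √(1 − 1/γ²) = √(1 − 1/2.01389²) = 0.8680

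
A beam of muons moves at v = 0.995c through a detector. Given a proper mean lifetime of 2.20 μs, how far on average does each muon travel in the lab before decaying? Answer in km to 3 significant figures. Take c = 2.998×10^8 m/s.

d ≈ 6.57 km

γ = 1/√(1 − 0.995²) = 10.013
Dilated lifetime: Δt = γτ₀ = 10.013 × 2.20 μs = 22.028 μs
d = vΔt = 0.995c × 22.028 μs = 2.9830×10^8 m/s × 2.2028×10^-5 s = 6.57 km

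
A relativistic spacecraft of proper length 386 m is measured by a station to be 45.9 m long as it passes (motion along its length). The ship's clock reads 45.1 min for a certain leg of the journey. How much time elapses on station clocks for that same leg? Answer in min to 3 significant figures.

Δt ≈ 379 min

Length contraction ⇒ γ = L₀/L = 386/45.9 = 8.4096
Time dilation: Δt = γτ₀ = 8.4096 × 45.1 min = 379 min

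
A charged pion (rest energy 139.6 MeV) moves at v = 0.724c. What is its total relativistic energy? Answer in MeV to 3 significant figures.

γ = 1/√(1 − 0.724²) = 1.4497
E = γm₀c² = 1.4497 × 139.6 MeV = 202 MeV

E ≈ 202 MeV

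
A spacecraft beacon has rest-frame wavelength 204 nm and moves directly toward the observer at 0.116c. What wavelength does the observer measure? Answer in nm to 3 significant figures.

λ_obs ≈ 182 nm

Relativistic Doppler: λ_obs = λ_src √((1−β)/(1+β))
= 204 × √(0.88400/1.1160) = 204 × 0.89001 = 182 nm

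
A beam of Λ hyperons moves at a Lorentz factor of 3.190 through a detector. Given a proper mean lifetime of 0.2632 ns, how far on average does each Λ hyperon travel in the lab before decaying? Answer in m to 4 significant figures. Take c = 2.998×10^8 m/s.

d ≈ 0.2390 m

β = √(1 − 1/γ²) = √(1 − 1/3.190²) = 0.949595
Dilated lifetime: Δt = γτ₀ = 3.190 × 0.2632 ns = 0.839608 ns
d = vΔt = 0.949595c × 0.839608 ns = 2.84689×10^8 m/s × 8.39608×10^-10 s = 0.2390 m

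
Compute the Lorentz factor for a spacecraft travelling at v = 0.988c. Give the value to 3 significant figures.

γ = 1/√(1 − β²) = 1/√(1 − 0.988²) = 1/√(0.023856) = 6.47

γ ≈ 6.47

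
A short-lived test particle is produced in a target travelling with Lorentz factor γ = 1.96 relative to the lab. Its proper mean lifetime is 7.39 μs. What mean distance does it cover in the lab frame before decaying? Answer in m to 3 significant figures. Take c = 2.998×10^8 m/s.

d ≈ 3730 m

β = √(1 − 1/γ²) = √(1 − 1/1.96²) = 0.86005
Dilated lifetime: Δt = γτ₀ = 1.96 × 7.39 μs = 14.484 μs
d = vΔt = 0.86005c × 14.484 μs = 2.5784×10^8 m/s × 1.4484×10^-5 s = 3730 m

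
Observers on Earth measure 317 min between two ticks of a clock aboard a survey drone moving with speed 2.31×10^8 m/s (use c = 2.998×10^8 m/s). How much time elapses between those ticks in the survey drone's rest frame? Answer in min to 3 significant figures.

τ₀ ≈ 202 min

β = v/c = 2.31×10^8 / 2.998×10^8 = 0.77051
γ = 1/√(1 − 0.77051²) = 1.5688
Proper time: τ₀ = Δt/γ = 317/1.5688 = 202 min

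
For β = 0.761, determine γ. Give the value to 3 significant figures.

γ ≈ 1.54

γ = 1/√(1 − β²) = 1/√(1 − 0.761²) = 1/√(0.42088) = 1.54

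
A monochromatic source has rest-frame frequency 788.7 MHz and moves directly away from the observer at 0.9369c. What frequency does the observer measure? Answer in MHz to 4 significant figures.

Relativistic Doppler: f_obs = f_src √((1−β)/(1+β))
= 788.7 × √(0.0631000/1.93690) = 788.7 × 0.180493 = 142.4 MHz

f_obs ≈ 142.4 MHz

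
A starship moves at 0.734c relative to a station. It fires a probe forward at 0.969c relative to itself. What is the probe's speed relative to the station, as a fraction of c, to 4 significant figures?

Relativistic velocity addition: u = (u' + v)/(1 + u'v/c²)
= (0.969 + 0.734)/(1 + 0.969×0.734) = 1.703/1.71125 = 0.9952

u ≈ 0.9952c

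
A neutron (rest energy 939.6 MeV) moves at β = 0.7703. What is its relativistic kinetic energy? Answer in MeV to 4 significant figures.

γ = 1/√(1 − 0.7703²) = 1.56818
K = (γ − 1)m₀c² = (1.56818 − 1) × 939.6 MeV = 0.568181 × 939.6 MeV = 533.9 MeV

K ≈ 533.9 MeV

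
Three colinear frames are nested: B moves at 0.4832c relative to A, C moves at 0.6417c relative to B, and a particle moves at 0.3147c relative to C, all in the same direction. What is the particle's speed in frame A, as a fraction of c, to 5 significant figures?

u ≈ 0.92374c

Compose boost 2: (0.6417 + 0.4832)/(1 + 0.6417×0.4832) = 1.1249/1.310069 = 0.8586568
Compose boost 3: (0.3147 + 0.8586568)/(1 + 0.3147×0.8586568) = 1.173357/1.270219 = 0.92374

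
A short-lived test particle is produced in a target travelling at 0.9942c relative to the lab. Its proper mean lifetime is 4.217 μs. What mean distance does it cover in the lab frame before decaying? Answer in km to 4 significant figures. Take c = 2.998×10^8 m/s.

γ = 1/√(1 − 0.9942²) = 9.29826
Dilated lifetime: Δt = γτ₀ = 9.29826 × 4.217 μs = 39.2108 μs
d = vΔt = 0.9942c × 39.2108 μs = 2.98061×10^8 m/s × 3.92108×10^-5 s = 11.69 km

d ≈ 11.69 km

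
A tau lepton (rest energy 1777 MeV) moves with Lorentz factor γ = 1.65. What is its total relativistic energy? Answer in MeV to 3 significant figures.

γ = 1.65 (given)
E = γm₀c² = 1.65 × 1777 MeV = 2930 MeV

E ≈ 2930 MeV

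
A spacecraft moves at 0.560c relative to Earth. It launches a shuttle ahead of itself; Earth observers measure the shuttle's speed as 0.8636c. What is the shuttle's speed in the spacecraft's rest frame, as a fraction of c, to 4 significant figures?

Inverse velocity addition: u' = (u − v)/(1 − uv/c²)
= (0.8636 − 0.560)/(1 − 0.8636×0.560) = 0.3036/0.516384 = 0.5879

u' ≈ 0.5879c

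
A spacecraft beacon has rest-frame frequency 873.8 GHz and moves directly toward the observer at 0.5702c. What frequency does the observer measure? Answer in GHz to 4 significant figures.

f_obs ≈ 1670 GHz

Relativistic Doppler: f_obs = f_src √((1+β)/(1−β))
= 873.8 × √(1.57020/0.429800) = 873.8 × 1.91137 = 1670 GHz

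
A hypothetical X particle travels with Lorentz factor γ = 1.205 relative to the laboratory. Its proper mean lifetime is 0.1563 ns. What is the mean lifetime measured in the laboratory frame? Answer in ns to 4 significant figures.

Δt ≈ 0.1883 ns

γ = 1.205 (given)
Time dilation: Δt = γτ₀ = 1.205 × 0.1563 ns = 0.1883 ns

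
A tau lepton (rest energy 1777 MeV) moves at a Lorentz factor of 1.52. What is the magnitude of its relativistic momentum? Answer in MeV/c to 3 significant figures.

β = √(1 − 1/γ²) = √(1 − 1/1.52²) = 0.75311
p = γβm₀c = 1.52 × 0.75311 × 1777 MeV/c = 2030 MeV/c

p ≈ 2030 MeV/c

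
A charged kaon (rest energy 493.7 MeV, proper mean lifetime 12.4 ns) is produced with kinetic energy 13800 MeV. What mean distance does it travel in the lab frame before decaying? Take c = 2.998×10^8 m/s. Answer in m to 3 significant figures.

d ≈ 108 m

γ = 1 + K/(m₀c²) = 1 + 13800/493.7 = 28.952
β = √(1 − 1/γ²) = 0.99940
Dilated lifetime: γτ₀ = 28.952 × 12.4 ns = 359.01 ns
d = βc·γτ₀ = 0.99940 × (2.998×10^8 m/s) × 3.5901×10^-7 s = 108 m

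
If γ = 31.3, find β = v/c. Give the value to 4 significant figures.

β ≈ 0.9995

β = √(1 − 1/γ²) = √(1 − 1/31.3²) = √(0.998979) = 0.9995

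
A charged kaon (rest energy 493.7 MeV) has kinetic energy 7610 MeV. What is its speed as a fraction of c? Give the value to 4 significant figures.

β ≈ 0.9981

γ = 1 + K/(m₀c²) = 1 + 7610/493.7 = 16.4142
β = √(1 − 1/γ²) = 0.9981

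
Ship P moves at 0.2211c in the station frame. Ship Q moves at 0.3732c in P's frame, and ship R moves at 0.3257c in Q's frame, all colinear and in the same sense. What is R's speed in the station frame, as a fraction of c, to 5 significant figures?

u ≈ 0.74202c

Compose boost 2: (0.3732 + 0.2211)/(1 + 0.3732×0.2211) = 0.59430/1.082515 = 0.5489996
Compose boost 3: (0.3257 + 0.5489996)/(1 + 0.3257×0.5489996) = 0.8746996/1.178809 = 0.74202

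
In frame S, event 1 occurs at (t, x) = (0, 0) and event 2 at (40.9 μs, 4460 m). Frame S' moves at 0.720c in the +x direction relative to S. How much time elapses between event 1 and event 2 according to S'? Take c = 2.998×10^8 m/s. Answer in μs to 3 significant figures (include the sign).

γ = 1/√(1 − 0.720²) = 1.4410
Δt' = γ(Δt − vΔx/c²) = 1.4410 × (40.9 μs − 0.720×4460 m / (2.998×10^8 m/s))
= 1.4410 × (30.189 μs) = 43.5 μs

Δt' ≈ 43.5 μs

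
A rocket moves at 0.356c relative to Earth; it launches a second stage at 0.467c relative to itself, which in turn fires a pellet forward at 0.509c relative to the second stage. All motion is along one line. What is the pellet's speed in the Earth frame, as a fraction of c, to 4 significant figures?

Compose boost 2: (0.467 + 0.356)/(1 + 0.467×0.356) = 0.8230/1.16625 = 0.705679
Compose boost 3: (0.509 + 0.705679)/(1 + 0.509×0.705679) = 1.21468/1.35919 = 0.8937

u ≈ 0.8937c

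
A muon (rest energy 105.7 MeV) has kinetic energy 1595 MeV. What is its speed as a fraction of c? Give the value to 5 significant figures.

γ = 1 + K/(m₀c²) = 1 + 1595/105.7 = 16.08988
β = √(1 − 1/γ²) = 0.99807

β ≈ 0.99807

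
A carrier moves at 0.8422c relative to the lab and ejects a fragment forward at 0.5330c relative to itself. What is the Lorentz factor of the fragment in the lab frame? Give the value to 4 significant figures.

γ ≈ 3.176

u_lab = (0.5330 + 0.8422)/(1 + 0.5330×0.8422) = 1.3752/1.448893 = 0.9491387
γ = 1/√(1 − 0.9491387²) = 3.176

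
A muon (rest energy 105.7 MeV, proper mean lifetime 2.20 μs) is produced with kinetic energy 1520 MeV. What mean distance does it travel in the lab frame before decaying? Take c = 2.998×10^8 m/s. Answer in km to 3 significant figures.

d ≈ 10.1 km

γ = 1 + K/(m₀c²) = 1 + 1520/105.7 = 15.380
β = √(1 − 1/γ²) = 0.99788
Dilated lifetime: γτ₀ = 15.380 × 2.20 μs = 33.837 μs
d = βc·γτ₀ = 0.99788 × (2.998×10^8 m/s) × 3.3837×10^-5 s = 10.1 km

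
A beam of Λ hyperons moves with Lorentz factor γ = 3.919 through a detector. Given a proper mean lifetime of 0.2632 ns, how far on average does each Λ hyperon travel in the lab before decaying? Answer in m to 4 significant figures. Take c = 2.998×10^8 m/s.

β = √(1 − 1/γ²) = √(1 − 1/3.919²) = 0.966897
Dilated lifetime: Δt = γτ₀ = 3.919 × 0.2632 ns = 1.03148 ns
d = vΔt = 0.966897c × 1.03148 ns = 2.89876×10^8 m/s × 1.03148×10^-9 s = 0.2990 m

d ≈ 0.2990 m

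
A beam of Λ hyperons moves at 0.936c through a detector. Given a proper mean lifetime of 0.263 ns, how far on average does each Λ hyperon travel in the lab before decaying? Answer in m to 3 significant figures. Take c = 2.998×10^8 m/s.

d ≈ 0.210 m

γ = 1/√(1 − 0.936²) = 2.8409
Dilated lifetime: Δt = γτ₀ = 2.8409 × 0.263 ns = 0.74716 ns
d = vΔt = 0.936c × 0.74716 ns = 2.8061×10^8 m/s × 7.4716×10^-10 s = 0.210 m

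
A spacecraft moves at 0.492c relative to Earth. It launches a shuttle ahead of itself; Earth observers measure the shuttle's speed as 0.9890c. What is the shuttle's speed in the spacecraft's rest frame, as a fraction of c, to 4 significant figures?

u' ≈ 0.9680c

Inverse velocity addition: u' = (u − v)/(1 − uv/c²)
= (0.9890 − 0.492)/(1 − 0.9890×0.492) = 0.4970/0.513412 = 0.9680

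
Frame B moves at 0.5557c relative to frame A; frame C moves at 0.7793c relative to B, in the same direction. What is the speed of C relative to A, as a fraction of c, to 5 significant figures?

u ≈ 0.93157c

Compose boost 2: (0.7793 + 0.5557)/(1 + 0.7793×0.5557) = 1.3350/1.433057 = 0.93157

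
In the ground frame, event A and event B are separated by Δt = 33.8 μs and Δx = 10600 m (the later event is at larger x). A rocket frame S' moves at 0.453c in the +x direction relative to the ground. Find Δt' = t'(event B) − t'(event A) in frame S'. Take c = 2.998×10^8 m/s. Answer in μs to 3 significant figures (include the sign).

γ = 1/√(1 − 0.453²) = 1.1217
Δt' = γ(Δt − vΔx/c²) = 1.1217 × (33.8 μs − 0.453×10600 m / (2.998×10^8 m/s))
= 1.1217 × (17.783 μs) = 19.9 μs

Δt' ≈ 19.9 μs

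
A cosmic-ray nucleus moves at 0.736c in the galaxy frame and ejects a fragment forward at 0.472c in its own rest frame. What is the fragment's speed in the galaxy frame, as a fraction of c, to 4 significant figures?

Compose boost 2: (0.472 + 0.736)/(1 + 0.472×0.736) = 1.208/1.34739 = 0.8965

u ≈ 0.8965c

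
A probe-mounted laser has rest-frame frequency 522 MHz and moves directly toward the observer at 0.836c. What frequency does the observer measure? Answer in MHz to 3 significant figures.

f_obs ≈ 1750 MHz

Relativistic Doppler: f_obs = f_src √((1+β)/(1−β))
= 522 × √(1.8360/0.16400) = 522 × 3.3459 = 1750 MHz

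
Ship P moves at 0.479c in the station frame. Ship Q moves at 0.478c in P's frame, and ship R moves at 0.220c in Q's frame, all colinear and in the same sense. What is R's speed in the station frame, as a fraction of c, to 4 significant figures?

u ≈ 0.8526c

Compose boost 2: (0.478 + 0.479)/(1 + 0.478×0.479) = 0.9570/1.22896 = 0.778706
Compose boost 3: (0.220 + 0.778706)/(1 + 0.220×0.778706) = 0.998706/1.17132 = 0.8526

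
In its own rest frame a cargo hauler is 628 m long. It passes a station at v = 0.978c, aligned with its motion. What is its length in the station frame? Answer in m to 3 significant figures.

γ = 1/√(1 − 0.978²) = 4.7938
Length contraction: L = L₀/γ = 628/4.7938 = 131 m

L ≈ 131 m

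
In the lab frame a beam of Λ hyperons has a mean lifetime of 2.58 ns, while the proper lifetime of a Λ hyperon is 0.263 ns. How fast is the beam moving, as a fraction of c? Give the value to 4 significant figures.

β ≈ 0.9948

γ = Δt/τ₀ = 2.58/0.263 = 9.80989
β = √(1 − 1/γ²) = √(1 − 1/9.80989²) = 0.9948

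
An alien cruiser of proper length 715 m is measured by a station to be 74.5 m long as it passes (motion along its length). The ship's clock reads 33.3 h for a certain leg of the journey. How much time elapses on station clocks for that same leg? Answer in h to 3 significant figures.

Δt ≈ 320 h

Length contraction ⇒ γ = L₀/L = 715/74.5 = 9.5973
Time dilation: Δt = γτ₀ = 9.5973 × 33.3 h = 320 h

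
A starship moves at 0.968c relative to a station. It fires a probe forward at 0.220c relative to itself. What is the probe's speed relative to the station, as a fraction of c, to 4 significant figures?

u ≈ 0.9794c

Relativistic velocity addition: u = (u' + v)/(1 + u'v/c²)
= (0.220 + 0.968)/(1 + 0.220×0.968) = 1.188/1.21296 = 0.9794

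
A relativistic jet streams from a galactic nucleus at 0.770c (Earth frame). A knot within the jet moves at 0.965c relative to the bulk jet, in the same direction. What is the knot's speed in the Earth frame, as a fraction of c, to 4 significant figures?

Relativistic velocity addition: u = (u' + v)/(1 + u'v/c²)
= (0.965 + 0.770)/(1 + 0.965×0.770) = 1.735/1.74305 = 0.9954

u ≈ 0.9954c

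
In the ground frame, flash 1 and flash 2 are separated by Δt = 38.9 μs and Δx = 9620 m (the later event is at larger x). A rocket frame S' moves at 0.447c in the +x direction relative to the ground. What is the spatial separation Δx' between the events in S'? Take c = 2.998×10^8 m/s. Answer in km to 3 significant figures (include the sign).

Δx' ≈ 4.93 km

γ = 1/√(1 − 0.447²) = 1.1179
Δx' = γ(Δx − vΔt) = 1.1179 × (9620 m − 0.447×(2.998×10^8 m/s)×38.9×10^-6 s)
= 1.1179 × (4407.0 m) = 4.93 km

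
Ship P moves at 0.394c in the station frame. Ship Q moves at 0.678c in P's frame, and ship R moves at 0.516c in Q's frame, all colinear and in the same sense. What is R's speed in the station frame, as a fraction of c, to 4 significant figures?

Compose boost 2: (0.678 + 0.394)/(1 + 0.678×0.394) = 1.072/1.26713 = 0.846005
Compose boost 3: (0.516 + 0.846005)/(1 + 0.516×0.846005) = 1.36200/1.43654 = 0.9481

u ≈ 0.9481c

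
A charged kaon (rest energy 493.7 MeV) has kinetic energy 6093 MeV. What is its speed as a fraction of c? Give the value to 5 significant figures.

β ≈ 0.99719

γ = 1 + K/(m₀c²) = 1 + 6093/493.7 = 13.34150
β = √(1 − 1/γ²) = 0.99719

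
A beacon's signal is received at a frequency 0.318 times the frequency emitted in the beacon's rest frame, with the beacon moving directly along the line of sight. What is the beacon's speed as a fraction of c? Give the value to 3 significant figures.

f_obs/f_src = √((1−β)/(1+β)) = 0.318  ⇒  (1−β)/(1+β) = 0.10112
β = |1 − D²|/(1 + D²) = |1 − 0.10112|/(1 + 0.10112) = 0.816

β ≈ 0.816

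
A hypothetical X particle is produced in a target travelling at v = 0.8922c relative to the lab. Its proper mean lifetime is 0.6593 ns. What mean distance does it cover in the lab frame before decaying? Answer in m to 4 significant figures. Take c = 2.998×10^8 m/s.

d ≈ 0.3905 m

γ = 1/√(1 − 0.8922²) = 2.21415
Dilated lifetime: Δt = γτ₀ = 2.21415 × 0.6593 ns = 1.45979 ns
d = vΔt = 0.8922c × 1.45979 ns = 2.67482×10^8 m/s × 1.45979×10^-9 s = 0.3905 m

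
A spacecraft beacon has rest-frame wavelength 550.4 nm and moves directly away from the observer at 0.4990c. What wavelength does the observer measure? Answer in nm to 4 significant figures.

Relativistic Doppler: λ_obs = λ_src √((1+β)/(1−β))
= 550.4 × √(1.49900/0.501000) = 550.4 × 1.72974 = 952.1 nm

λ_obs ≈ 952.1 nm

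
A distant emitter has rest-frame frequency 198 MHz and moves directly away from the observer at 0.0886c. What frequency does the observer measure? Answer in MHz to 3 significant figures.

f_obs ≈ 181 MHz

Relativistic Doppler: f_obs = f_src √((1−β)/(1+β))
= 198 × √(0.91140/1.0886) = 198 × 0.91500 = 181 MHz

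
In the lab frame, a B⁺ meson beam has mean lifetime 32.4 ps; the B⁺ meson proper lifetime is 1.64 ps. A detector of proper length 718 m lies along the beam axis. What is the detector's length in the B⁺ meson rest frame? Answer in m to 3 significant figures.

L ≈ 36.3 m

Time dilation ⇒ γ = Δt/τ₀ = 32.4/1.64 = 19.756
Length contraction: L = L₀/γ = 718/19.756 = 36.3 m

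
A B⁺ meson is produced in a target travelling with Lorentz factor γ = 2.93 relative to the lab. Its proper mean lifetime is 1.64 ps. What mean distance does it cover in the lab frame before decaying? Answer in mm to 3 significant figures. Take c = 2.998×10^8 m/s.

d ≈ 1.35 mm

β = √(1 − 1/γ²) = √(1 − 1/2.93²) = 0.93996
Dilated lifetime: Δt = γτ₀ = 2.93 × 1.64 ps = 4.8052 ps
d = vΔt = 0.93996c × 4.8052 ps = 2.8180×10^8 m/s × 4.8052×10^-12 s = 1.35 mm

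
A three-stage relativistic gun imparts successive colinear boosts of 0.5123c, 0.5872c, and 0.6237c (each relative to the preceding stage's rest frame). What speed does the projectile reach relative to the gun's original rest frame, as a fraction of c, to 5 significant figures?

Compose boost 2: (0.5872 + 0.5123)/(1 + 0.5872×0.5123) = 1.0995/1.300823 = 0.8452344
Compose boost 3: (0.6237 + 0.8452344)/(1 + 0.6237×0.8452344) = 1.468934/1.527173 = 0.96187

u ≈ 0.96187c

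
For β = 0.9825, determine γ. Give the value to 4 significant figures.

γ = 1/√(1 − β²) = 1/√(1 − 0.9825²) = 1/√(0.0346937) = 5.369

γ ≈ 5.369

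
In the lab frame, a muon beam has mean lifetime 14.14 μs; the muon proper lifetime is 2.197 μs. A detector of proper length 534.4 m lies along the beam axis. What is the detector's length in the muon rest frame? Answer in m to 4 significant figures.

Time dilation ⇒ γ = Δt/τ₀ = 14.14/2.197 = 6.43605
Length contraction: L = L₀/γ = 534.4/6.43605 = 83.03 m

L ≈ 83.03 m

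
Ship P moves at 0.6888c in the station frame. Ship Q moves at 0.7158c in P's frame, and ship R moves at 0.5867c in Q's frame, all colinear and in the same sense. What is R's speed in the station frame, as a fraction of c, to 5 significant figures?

u ≈ 0.98422c

Compose boost 2: (0.7158 + 0.6888)/(1 + 0.7158×0.6888) = 1.4046/1.493043 = 0.9407632
Compose boost 3: (0.5867 + 0.9407632)/(1 + 0.5867×0.9407632) = 1.527463/1.551946 = 0.98422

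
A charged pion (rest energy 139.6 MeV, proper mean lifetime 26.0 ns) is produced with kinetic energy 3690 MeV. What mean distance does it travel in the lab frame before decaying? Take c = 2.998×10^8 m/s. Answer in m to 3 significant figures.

d ≈ 214 m

γ = 1 + K/(m₀c²) = 1 + 3690/139.6 = 27.433
β = √(1 − 1/γ²) = 0.99934
Dilated lifetime: γτ₀ = 27.433 × 26.0 ns = 713.25 ns
d = βc·γτ₀ = 0.99934 × (2.998×10^8 m/s) × 7.1325×10^-7 s = 214 m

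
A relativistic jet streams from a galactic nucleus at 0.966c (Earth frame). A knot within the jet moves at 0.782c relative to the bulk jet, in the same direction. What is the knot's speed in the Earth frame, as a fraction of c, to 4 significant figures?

u ≈ 0.9958c

Relativistic velocity addition: u = (u' + v)/(1 + u'v/c²)
= (0.782 + 0.966)/(1 + 0.782×0.966) = 1.748/1.75541 = 0.9958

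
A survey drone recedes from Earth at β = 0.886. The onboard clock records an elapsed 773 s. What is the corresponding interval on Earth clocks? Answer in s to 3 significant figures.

γ = 1/√(1 − 0.886²) = 2.1566
Time dilation: Δt = γτ₀ = 2.1566 × 773 s = 1670 s

Δt ≈ 1670 s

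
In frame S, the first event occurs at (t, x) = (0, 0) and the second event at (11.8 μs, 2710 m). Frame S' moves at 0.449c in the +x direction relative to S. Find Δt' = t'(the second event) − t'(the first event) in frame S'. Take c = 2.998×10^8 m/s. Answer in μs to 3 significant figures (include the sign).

Δt' ≈ 8.66 μs

γ = 1/√(1 − 0.449²) = 1.1192
Δt' = γ(Δt − vΔx/c²) = 1.1192 × (11.8 μs − 0.449×2710 m / (2.998×10^8 m/s))
= 1.1192 × (7.7413 μs) = 8.66 μs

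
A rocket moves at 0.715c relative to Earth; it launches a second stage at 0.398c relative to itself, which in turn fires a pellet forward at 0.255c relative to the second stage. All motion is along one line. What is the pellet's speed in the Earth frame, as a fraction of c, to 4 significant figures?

Compose boost 2: (0.398 + 0.715)/(1 + 0.398×0.715) = 1.113/1.28457 = 0.866438
Compose boost 3: (0.255 + 0.866438)/(1 + 0.255×0.866438) = 1.12144/1.22094 = 0.9185

u ≈ 0.9185c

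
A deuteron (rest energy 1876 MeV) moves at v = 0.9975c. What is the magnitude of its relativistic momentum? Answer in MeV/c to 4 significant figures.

p ≈ 26480 MeV/c

γ = 1/√(1 − 0.9975²) = 14.1510
p = γβm₀c = 14.1510 × 0.9975 × 1876 MeV/c = 26480 MeV/c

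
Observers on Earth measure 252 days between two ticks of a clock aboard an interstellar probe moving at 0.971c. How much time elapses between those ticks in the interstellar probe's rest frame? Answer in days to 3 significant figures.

τ₀ ≈ 60.2 days

γ = 1/√(1 − 0.971²) = 4.1827
Proper time: τ₀ = Δt/γ = 252/4.1827 = 60.2 days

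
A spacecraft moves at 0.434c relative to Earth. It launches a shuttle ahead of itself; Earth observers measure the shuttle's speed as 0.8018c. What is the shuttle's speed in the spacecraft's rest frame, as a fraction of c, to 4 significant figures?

u' ≈ 0.5641c

Inverse velocity addition: u' = (u − v)/(1 − uv/c²)
= (0.8018 − 0.434)/(1 − 0.8018×0.434) = 0.3678/0.652019 = 0.5641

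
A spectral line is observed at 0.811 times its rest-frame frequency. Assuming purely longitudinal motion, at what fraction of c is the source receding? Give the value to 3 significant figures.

f_obs/f_src = √((1−β)/(1+β)) = 0.811  ⇒  (1−β)/(1+β) = 0.65772
β = |1 − D²|/(1 + D²) = |1 − 0.65772|/(1 + 0.65772) = 0.206

β ≈ 0.206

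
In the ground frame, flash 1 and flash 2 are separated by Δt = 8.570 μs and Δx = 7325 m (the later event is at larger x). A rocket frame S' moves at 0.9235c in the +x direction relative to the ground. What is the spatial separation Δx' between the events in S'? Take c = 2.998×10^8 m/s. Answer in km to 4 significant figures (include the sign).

Δx' ≈ 12.91 km

γ = 1/√(1 − 0.9235²) = 2.60689
Δx' = γ(Δx − vΔt) = 2.60689 × (7325 m − 0.9235×(2.998×10^8 m/s)×8.570×10^-6 s)
= 2.60689 × (4952.26 m) = 12.91 km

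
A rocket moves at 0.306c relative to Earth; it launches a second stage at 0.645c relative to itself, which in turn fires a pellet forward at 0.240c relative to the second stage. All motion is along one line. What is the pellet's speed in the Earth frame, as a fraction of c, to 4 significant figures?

u ≈ 0.8687c

Compose boost 2: (0.645 + 0.306)/(1 + 0.645×0.306) = 0.9510/1.19737 = 0.794241
Compose boost 3: (0.240 + 0.794241)/(1 + 0.240×0.794241) = 1.03424/1.19062 = 0.8687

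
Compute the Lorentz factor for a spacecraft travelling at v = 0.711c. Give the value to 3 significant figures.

γ = 1/√(1 − β²) = 1/√(1 − 0.711²) = 1/√(0.49448) = 1.42

γ ≈ 1.42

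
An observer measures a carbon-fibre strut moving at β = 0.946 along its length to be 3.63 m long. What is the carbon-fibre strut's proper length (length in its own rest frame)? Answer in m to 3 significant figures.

γ = 1/√(1 − 0.946²) = 3.0848
L₀ = γL = 3.0848 × 3.63 = 11.2 m

L₀ ≈ 11.2 m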